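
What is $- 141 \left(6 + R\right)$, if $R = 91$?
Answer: $-13677$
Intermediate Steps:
$- 141 \left(6 + R\right) = - 141 \left(6 + 91\right) = \left(-141\right) 97 = -13677$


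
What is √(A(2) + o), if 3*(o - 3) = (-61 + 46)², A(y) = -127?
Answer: 7*I ≈ 7.0*I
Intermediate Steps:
o = 78 (o = 3 + (-61 + 46)²/3 = 3 + (⅓)*(-15)² = 3 + (⅓)*225 = 3 + 75 = 78)
√(A(2) + o) = √(-127 + 78) = √(-49) = 7*I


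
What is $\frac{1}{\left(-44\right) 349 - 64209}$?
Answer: $- \frac{1}{79565} \approx -1.2568 \cdot 10^{-5}$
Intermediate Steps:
$\frac{1}{\left(-44\right) 349 - 64209} = \frac{1}{-15356 - 64209} = \frac{1}{-79565} = - \frac{1}{79565}$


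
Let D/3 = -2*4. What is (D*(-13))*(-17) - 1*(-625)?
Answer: -4679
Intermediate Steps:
D = -24 (D = 3*(-2*4) = 3*(-8) = -24)
(D*(-13))*(-17) - 1*(-625) = -24*(-13)*(-17) - 1*(-625) = 312*(-17) + 625 = -5304 + 625 = -4679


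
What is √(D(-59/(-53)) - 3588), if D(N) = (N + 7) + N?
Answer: 15*I*√44679/53 ≈ 59.823*I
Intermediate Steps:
D(N) = 7 + 2*N (D(N) = (7 + N) + N = 7 + 2*N)
√(D(-59/(-53)) - 3588) = √((7 + 2*(-59/(-53))) - 3588) = √((7 + 2*(-59*(-1/53))) - 3588) = √((7 + 2*(59/53)) - 3588) = √((7 + 118/53) - 3588) = √(489/53 - 3588) = √(-189675/53) = 15*I*√44679/53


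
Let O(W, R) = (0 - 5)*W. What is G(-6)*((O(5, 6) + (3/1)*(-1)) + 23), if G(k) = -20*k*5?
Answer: -3000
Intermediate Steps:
O(W, R) = -5*W
G(k) = -100*k (G(k) = -20*k*5 = -100*k)
G(-6)*((O(5, 6) + (3/1)*(-1)) + 23) = (-100*(-6))*((-5*5 + (3/1)*(-1)) + 23) = 600*((-25 + (1*3)*(-1)) + 23) = 600*((-25 + 3*(-1)) + 23) = 600*((-25 - 3) + 23) = 600*(-28 + 23) = 600*(-5) = -3000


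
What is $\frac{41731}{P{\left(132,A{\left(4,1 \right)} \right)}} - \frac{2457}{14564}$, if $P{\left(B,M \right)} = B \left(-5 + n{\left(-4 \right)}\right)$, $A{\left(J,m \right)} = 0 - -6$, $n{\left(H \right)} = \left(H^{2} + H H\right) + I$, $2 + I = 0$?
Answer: $\frac{6814343}{546150} \approx 12.477$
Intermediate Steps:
$I = -2$ ($I = -2 + 0 = -2$)
$n{\left(H \right)} = -2 + 2 H^{2}$ ($n{\left(H \right)} = \left(H^{2} + H H\right) - 2 = \left(H^{2} + H^{2}\right) - 2 = 2 H^{2} - 2 = -2 + 2 H^{2}$)
$A{\left(J,m \right)} = 6$ ($A{\left(J,m \right)} = 0 + 6 = 6$)
$P{\left(B,M \right)} = 25 B$ ($P{\left(B,M \right)} = B \left(-5 - \left(2 - 2 \left(-4\right)^{2}\right)\right) = B \left(-5 + \left(-2 + 2 \cdot 16\right)\right) = B \left(-5 + \left(-2 + 32\right)\right) = B \left(-5 + 30\right) = B 25 = 25 B$)
$\frac{41731}{P{\left(132,A{\left(4,1 \right)} \right)}} - \frac{2457}{14564} = \frac{41731}{25 \cdot 132} - \frac{2457}{14564} = \frac{41731}{3300} - \frac{2457}{14564} = \frac{6814343}{546150}$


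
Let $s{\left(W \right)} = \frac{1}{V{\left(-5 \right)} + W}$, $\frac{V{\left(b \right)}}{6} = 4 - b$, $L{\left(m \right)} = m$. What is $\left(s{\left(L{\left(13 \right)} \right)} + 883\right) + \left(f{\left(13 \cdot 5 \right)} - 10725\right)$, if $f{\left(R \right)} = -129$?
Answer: $- \frac{668056}{67} \approx -9971.0$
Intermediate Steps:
$V{\left(b \right)} = 24 - 6 b$ ($V{\left(b \right)} = 6 \left(4 - b\right) = 24 - 6 b$)
$s{\left(W \right)} = \frac{1}{54 + W}$ ($s{\left(W \right)} = \frac{1}{\left(24 - -30\right) + W} = \frac{1}{\left(24 + 30\right) + W} = \frac{1}{54 + W}$)
$\left(s{\left(L{\left(13 \right)} \right)} + 883\right) + \left(f{\left(13 \cdot 5 \right)} - 10725\right) = \left(\frac{1}{54 + 13} + 883\right) - 10854 = \left(\frac{1}{67} + 883\right) - 10854 = \frac{59162}{67} - 10854 = - \frac{668056}{67}$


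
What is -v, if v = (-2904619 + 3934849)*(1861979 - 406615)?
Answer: -1499359653720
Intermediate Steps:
v = 1499359653720 (v = 1030230*1455364 = 1499359653720)
-v = -1*1499359653720 = -1499359653720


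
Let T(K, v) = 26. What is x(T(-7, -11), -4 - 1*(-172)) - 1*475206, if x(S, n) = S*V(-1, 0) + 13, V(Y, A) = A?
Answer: -475193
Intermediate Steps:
x(S, n) = 13 (x(S, n) = S*0 + 13 = 0 + 13 = 13)
x(T(-7, -11), -4 - 1*(-172)) - 1*475206 = 13 - 1*475206 = 13 - 475206 = -475193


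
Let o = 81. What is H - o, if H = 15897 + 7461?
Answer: 23277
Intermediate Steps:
H = 23358
H - o = 23358 - 1*81 = 23358 - 81 = 23277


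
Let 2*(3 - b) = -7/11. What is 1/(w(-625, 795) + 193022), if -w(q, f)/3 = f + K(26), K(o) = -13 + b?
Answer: 22/4194653 ≈ 5.2448e-6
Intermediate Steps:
b = 73/22 (b = 3 - (-7)/(2*11) = 3 - 1/2*(-7/11) = 3 + 7/22 = 73/22 ≈ 3.3182)
K(o) = -213/22 (K(o) = -13 + 73/22 = -213/22)
w(q, f) = 639/22 - 3*f (w(q, f) = -3*(f - 213/22) = -3*(-213/22 + f) = 639/22 - 3*f)
1/(w(-625, 795) + 193022) = 1/((639/22 - 3*795) + 193022) = 1/((639/22 - 2385) + 193022) = 1/(-51831/22 + 193022) = 1/(4194653/22) = 22/4194653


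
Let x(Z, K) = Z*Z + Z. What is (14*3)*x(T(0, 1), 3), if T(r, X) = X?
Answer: 84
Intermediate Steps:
x(Z, K) = Z + Z² (x(Z, K) = Z² + Z = Z + Z²)
(14*3)*x(T(0, 1), 3) = (14*3)*(1*(1 + 1)) = 42*(1*2) = 42*2 = 84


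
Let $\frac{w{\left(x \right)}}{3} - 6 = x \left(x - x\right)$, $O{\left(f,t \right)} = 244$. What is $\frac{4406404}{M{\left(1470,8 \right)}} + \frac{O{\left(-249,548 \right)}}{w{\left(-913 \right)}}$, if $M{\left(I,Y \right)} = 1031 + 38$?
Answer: $\frac{39788054}{9621} \approx 4135.5$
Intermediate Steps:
$M{\left(I,Y \right)} = 1069$
$w{\left(x \right)} = 18$ ($w{\left(x \right)} = 18 + 3 x \left(x - x\right) = 18 + 3 x 0 = 18 + 3 \cdot 0 = 18 + 0 = 18$)
$\frac{4406404}{M{\left(1470,8 \right)}} + \frac{O{\left(-249,548 \right)}}{w{\left(-913 \right)}} = \frac{4406404}{1069} + \frac{244}{18} = 4406404 \cdot \frac{1}{1069} + 244 \cdot \frac{1}{18} = \frac{4406404}{1069} + \frac{122}{9} = \frac{39788054}{9621}$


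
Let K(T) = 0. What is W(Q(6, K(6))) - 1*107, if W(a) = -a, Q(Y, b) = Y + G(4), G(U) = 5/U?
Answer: -457/4 ≈ -114.25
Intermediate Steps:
Q(Y, b) = 5/4 + Y (Q(Y, b) = Y + 5/4 = 5/4 + Y)
W(Q(6, K(6))) - 1*107 = -(5/4 + 6) - 1*107 = -1*29/4 - 107 = -29/4 - 107 = -457/4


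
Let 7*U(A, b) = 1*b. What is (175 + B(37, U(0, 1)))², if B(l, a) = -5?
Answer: 28900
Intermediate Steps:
U(A, b) = b/7 (U(A, b) = (1*b)/7 = b/7)
(175 + B(37, U(0, 1)))² = (175 - 5)² = 170² = 28900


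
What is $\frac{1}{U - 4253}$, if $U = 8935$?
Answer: $\frac{1}{4682} \approx 0.00021358$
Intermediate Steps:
$\frac{1}{U - 4253} = \frac{1}{8935 - 4253} = \frac{1}{4682}$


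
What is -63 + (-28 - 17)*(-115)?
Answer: 5112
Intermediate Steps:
-63 + (-28 - 17)*(-115) = -63 - 45*(-115) = -63 + 5175 = 5112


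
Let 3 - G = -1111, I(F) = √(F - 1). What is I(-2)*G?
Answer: 1114*I*√3 ≈ 1929.5*I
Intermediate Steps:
I(F) = √(-1 + F)
G = 1114 (G = 3 - 1*(-1111) = 3 + 1111 = 1114)
I(-2)*G = √(-1 - 2)*1114 = √(-3)*1114 = (I*√3)*1114 = 1114*I*√3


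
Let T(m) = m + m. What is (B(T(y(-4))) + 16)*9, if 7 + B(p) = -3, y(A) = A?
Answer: 54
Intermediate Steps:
T(m) = 2*m
B(p) = -10 (B(p) = -7 - 3 = -10)
(B(T(y(-4))) + 16)*9 = (-10 + 16)*9 = 6*9 = 54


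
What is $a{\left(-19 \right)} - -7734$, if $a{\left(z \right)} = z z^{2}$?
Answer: $875$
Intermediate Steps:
$a{\left(z \right)} = z^{3}$
$a{\left(-19 \right)} - -7734 = \left(-19\right)^{3} - -7734 = -6859 + 7734 = 875$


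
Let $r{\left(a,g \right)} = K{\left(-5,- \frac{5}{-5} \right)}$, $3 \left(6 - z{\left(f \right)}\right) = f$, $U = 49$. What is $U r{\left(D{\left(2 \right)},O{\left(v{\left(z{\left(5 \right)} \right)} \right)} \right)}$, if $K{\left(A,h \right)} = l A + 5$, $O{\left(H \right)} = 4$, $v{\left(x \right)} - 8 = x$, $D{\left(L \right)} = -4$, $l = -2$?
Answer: $735$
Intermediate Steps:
$z{\left(f \right)} = 6 - \frac{f}{3}$
$v{\left(x \right)} = 8 + x$
$K{\left(A,h \right)} = 5 - 2 A$ ($K{\left(A,h \right)} = - 2 A + 5 = 5 - 2 A$)
$r{\left(a,g \right)} = 15$ ($r{\left(a,g \right)} = 5 - -10 = 5 + 10 = 15$)
$U r{\left(D{\left(2 \right)},O{\left(v{\left(z{\left(5 \right)} \right)} \right)} \right)} = 49 \cdot 15 = 735$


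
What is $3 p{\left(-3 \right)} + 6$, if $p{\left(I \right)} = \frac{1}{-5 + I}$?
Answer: $\frac{45}{8} \approx 5.625$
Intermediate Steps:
$3 p{\left(-3 \right)} + 6 = \frac{3}{-5 - 3} + 6 = \frac{3}{-8} + 6 = 3 \left(- \frac{1}{8}\right) + 6 = - \frac{3}{8} + 6 = \frac{45}{8}$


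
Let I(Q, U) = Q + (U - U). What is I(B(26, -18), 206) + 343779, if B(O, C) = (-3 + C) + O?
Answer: 343784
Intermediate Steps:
B(O, C) = -3 + C + O
I(Q, U) = Q (I(Q, U) = Q + 0 = Q)
I(B(26, -18), 206) + 343779 = (-3 - 18 + 26) + 343779 = 5 + 343779 = 343784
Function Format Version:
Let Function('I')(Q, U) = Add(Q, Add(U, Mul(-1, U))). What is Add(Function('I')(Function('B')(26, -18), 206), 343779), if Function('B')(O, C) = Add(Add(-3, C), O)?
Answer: 343784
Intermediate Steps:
Function('B')(O, C) = Add(-3, C, O)
Function('I')(Q, U) = Q (Function('I')(Q, U) = Add(Q, 0) = Q)
Add(Function('I')(Function('B')(26, -18), 206), 343779) = Add(Add(-3, -18, 26), 343779) = Add(5, 343779) = 343784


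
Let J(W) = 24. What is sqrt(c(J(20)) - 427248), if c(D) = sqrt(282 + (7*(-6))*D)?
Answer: sqrt(-427248 + 11*I*sqrt(6)) ≈ 0.021 + 653.64*I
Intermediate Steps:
c(D) = sqrt(282 - 42*D)
sqrt(c(J(20)) - 427248) = sqrt(sqrt(282 - 42*24) - 427248) = sqrt(sqrt(282 - 1008) - 427248) = sqrt(sqrt(-726) - 427248) = sqrt(11*I*sqrt(6) - 427248) = sqrt(-427248 + 11*I*sqrt(6))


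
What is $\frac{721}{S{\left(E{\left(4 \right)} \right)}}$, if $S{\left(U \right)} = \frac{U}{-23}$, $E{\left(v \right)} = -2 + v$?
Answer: $- \frac{16583}{2} \approx -8291.5$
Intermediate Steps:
$S{\left(U \right)} = - \frac{U}{23}$ ($S{\left(U \right)} = U \left(- \frac{1}{23}\right) = - \frac{U}{23}$)
$\frac{721}{S{\left(E{\left(4 \right)} \right)}} = \frac{721}{\left(- \frac{1}{23}\right) \left(-2 + 4\right)} = \frac{721}{\left(- \frac{1}{23}\right) 2} = \frac{721}{- \frac{2}{23}} = 721 \left(- \frac{23}{2}\right) = - \frac{16583}{2}$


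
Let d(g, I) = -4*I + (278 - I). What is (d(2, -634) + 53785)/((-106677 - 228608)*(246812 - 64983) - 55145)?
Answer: -57233/60964591410 ≈ -9.3879e-7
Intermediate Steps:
d(g, I) = 278 - 5*I
(d(2, -634) + 53785)/((-106677 - 228608)*(246812 - 64983) - 55145) = ((278 - 5*(-634)) + 53785)/((-106677 - 228608)*(246812 - 64983) - 55145) = ((278 + 3170) + 53785)/(-335285*181829 - 55145) = (3448 + 53785)/(-60964536265 - 55145) = 57233/(-60964591410) = 57233*(-1/60964591410) = -57233/60964591410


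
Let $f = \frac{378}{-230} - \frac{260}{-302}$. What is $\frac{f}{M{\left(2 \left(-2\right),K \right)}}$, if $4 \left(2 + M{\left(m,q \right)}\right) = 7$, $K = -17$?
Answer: $\frac{54356}{17365} \approx 3.1302$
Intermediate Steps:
$M{\left(m,q \right)} = - \frac{1}{4}$ ($M{\left(m,q \right)} = -2 + \frac{1}{4} \cdot 7 = -2 + \frac{7}{4} = - \frac{1}{4}$)
$f = - \frac{13589}{17365}$ ($f = 378 \left(- \frac{1}{230}\right) - - \frac{130}{151} = - \frac{189}{115} + \frac{130}{151} = - \frac{13589}{17365} \approx -0.78255$)
$\frac{f}{M{\left(2 \left(-2\right),K \right)}} = - \frac{13589}{17365 \left(- \frac{1}{4}\right)} = \left(- \frac{13589}{17365}\right) \left(-4\right) = \frac{54356}{17365}$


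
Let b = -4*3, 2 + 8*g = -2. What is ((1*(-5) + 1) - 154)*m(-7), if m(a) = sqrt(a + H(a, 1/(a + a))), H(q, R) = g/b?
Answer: -79*I*sqrt(1002)/6 ≈ -416.78*I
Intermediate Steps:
g = -1/2 (g = -1/4 + (1/8)*(-2) = -1/4 - 1/4 = -1/2 ≈ -0.50000)
b = -12
H(q, R) = 1/24 (H(q, R) = -1/2/(-12) = -1/2*(-1/12) = 1/24)
m(a) = sqrt(1/24 + a) (m(a) = sqrt(a + 1/24) = sqrt(1/24 + a))
((1*(-5) + 1) - 154)*m(-7) = ((1*(-5) + 1) - 154)*(sqrt(6 + 144*(-7))/12) = ((-5 + 1) - 154)*(sqrt(6 - 1008)/12) = (-4 - 154)*(sqrt(-1002)/12) = -79*I*sqrt(1002)/6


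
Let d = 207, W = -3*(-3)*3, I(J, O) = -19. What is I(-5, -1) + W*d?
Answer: 5570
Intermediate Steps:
W = 27 (W = 9*3 = 27)
I(-5, -1) + W*d = -19 + 27*207 = -19 + 5589 = 5570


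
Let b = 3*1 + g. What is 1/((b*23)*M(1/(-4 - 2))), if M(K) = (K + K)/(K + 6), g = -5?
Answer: 35/92 ≈ 0.38043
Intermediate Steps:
b = -2 (b = 3*1 - 5 = 3 - 5 = -2)
M(K) = 2*K/(6 + K) (M(K) = (2*K)/(6 + K) = 2*K/(6 + K))
1/((b*23)*M(1/(-4 - 2))) = 1/((-2*23)*(2/((-4 - 2)*(6 + 1/(-4 - 2))))) = 1/(-92/((-6)*(6 + 1/(-6)))) = 1/(-92*(-1)/(6*(6 - ⅙))) = 1/(-92*(-1)/(6*35/6)) = 1/(-92*(-1)*6/(6*35)) = 1/(-46*(-2/35)) = 1/(92/35) = 35/92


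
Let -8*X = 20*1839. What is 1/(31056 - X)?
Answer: 2/71307 ≈ 2.8048e-5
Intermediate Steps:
X = -9195/2 (X = -5*1839/2 = -1/8*36780 = -9195/2 ≈ -4597.5)
1/(31056 - X) = 1/(31056 - 1*(-9195/2)) = 1/(31056 + 9195/2) = 1/(71307/2) = 2/71307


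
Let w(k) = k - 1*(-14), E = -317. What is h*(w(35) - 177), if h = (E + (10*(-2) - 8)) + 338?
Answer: 896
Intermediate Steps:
h = -7 (h = (-317 + (10*(-2) - 8)) + 338 = (-317 + (-20 - 8)) + 338 = (-317 - 28) + 338 = -345 + 338 = -7)
w(k) = 14 + k (w(k) = k + 14 = 14 + k)
h*(w(35) - 177) = -7*((14 + 35) - 177) = -7*(49 - 177) = -7*(-128) = 896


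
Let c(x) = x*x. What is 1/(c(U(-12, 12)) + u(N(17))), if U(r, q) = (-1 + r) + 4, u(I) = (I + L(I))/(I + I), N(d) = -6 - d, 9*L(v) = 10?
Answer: 414/33731 ≈ 0.012274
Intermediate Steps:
L(v) = 10/9 (L(v) = (1/9)*10 = 10/9)
u(I) = (10/9 + I)/(2*I) (u(I) = (I + 10/9)/(I + I) = (10/9 + I)/((2*I)) = (10/9 + I)*(1/(2*I)) = (10/9 + I)/(2*I))
U(r, q) = 3 + r
c(x) = x**2
1/(c(U(-12, 12)) + u(N(17))) = 1/((3 - 12)**2 + (10 + 9*(-6 - 1*17))/(18*(-6 - 1*17))) = 1/((-9)**2 + (10 + 9*(-6 - 17))/(18*(-6 - 17))) = 1/(81 + (1/18)*(10 + 9*(-23))/(-23)) = 1/(81 + (1/18)*(-1/23)*(10 - 207)) = 1/(81 + (1/18)*(-1/23)*(-197)) = 1/(81 + 197/414) = 1/(33731/414) = 414/33731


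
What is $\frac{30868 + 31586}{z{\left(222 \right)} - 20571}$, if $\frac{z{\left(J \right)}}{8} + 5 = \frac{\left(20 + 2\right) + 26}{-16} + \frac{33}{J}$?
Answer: $- \frac{2310798}{763451} \approx -3.0268$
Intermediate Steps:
$z{\left(J \right)} = -64 + \frac{264}{J}$ ($z{\left(J \right)} = -40 + 8 \left(\frac{\left(20 + 2\right) + 26}{-16} + \frac{33}{J}\right) = -40 + 8 \left(\left(22 + 26\right) \left(- \frac{1}{16}\right) + \frac{33}{J}\right) = -40 + 8 \left(48 \left(- \frac{1}{16}\right) + \frac{33}{J}\right) = -40 + 8 \left(-3 + \frac{33}{J}\right) = -40 - \left(24 - \frac{264}{J}\right) = -64 + \frac{264}{J}$)
$\frac{30868 + 31586}{z{\left(222 \right)} - 20571} = \frac{30868 + 31586}{\left(-64 + \frac{264}{222}\right) - 20571} = \frac{62454}{\left(-64 + 264 \cdot \frac{1}{222}\right) - 20571} = \frac{62454}{\left(-64 + \frac{44}{37}\right) - 20571} = \frac{62454}{- \frac{2324}{37} - 20571} = \frac{62454}{- \frac{763451}{37}} = 62454 \left(- \frac{37}{763451}\right) = - \frac{2310798}{763451}$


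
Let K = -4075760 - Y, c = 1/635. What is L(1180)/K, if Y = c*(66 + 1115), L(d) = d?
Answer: -749300/2588108781 ≈ -0.00028952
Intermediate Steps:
c = 1/635 ≈ 0.0015748
Y = 1181/635 (Y = (66 + 1115)/635 = (1/635)*1181 = 1181/635 ≈ 1.8598)
K = -2588108781/635 (K = -4075760 - 1*1181/635 = -4075760 - 1181/635 = -2588108781/635 ≈ -4.0758e+6)
L(1180)/K = 1180/(-2588108781/635) = 1180*(-635/2588108781) = -749300/2588108781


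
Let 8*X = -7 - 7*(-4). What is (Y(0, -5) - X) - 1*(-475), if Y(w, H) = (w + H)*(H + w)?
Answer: 3979/8 ≈ 497.38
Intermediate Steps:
Y(w, H) = (H + w)**2 (Y(w, H) = (H + w)*(H + w) = (H + w)**2)
X = 21/8 (X = (-7 - 7*(-4))/8 = (-7 + 28)/8 = (1/8)*21 = 21/8 ≈ 2.6250)
(Y(0, -5) - X) - 1*(-475) = ((-5 + 0)**2 - 1*21/8) - 1*(-475) = ((-5)**2 - 21/8) + 475 = (25 - 21/8) + 475 = 179/8 + 475 = 3979/8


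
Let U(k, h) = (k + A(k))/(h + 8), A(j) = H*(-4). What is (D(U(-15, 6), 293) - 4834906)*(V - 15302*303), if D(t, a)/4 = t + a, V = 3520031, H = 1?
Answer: 37777244599600/7 ≈ 5.3968e+12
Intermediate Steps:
A(j) = -4 (A(j) = 1*(-4) = -4)
U(k, h) = (-4 + k)/(8 + h) (U(k, h) = (k - 4)/(h + 8) = (-4 + k)/(8 + h))
D(t, a) = 4*a + 4*t (D(t, a) = 4*(t + a) = 4*(a + t) = 4*a + 4*t)
(D(U(-15, 6), 293) - 4834906)*(V - 15302*303) = ((4*293 + 4*((-4 - 15)/(8 + 6))) - 4834906)*(3520031 - 15302*303) = ((1172 + 4*(-19/14)) - 4834906)*(3520031 - 4636506) = ((1172 + 4*((1/14)*(-19))) - 4834906)*(-1116475) = ((1172 + 4*(-19/14)) - 4834906)*(-1116475) = ((1172 - 38/7) - 4834906)*(-1116475) = (8166/7 - 4834906)*(-1116475) = -33836176/7*(-1116475) = 37777244599600/7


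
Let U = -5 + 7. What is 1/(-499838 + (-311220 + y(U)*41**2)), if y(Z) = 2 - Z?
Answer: -1/811058 ≈ -1.2330e-6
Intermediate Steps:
U = 2
1/(-499838 + (-311220 + y(U)*41**2)) = 1/(-499838 + (-311220 + (2 - 1*2)*41**2)) = 1/(-499838 + (-311220 + (2 - 2)*1681)) = 1/(-499838 + (-311220 + 0*1681)) = 1/(-499838 + (-311220 + 0)) = 1/(-499838 - 311220) = 1/(-811058) = -1/811058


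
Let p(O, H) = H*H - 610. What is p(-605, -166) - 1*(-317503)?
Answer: 344449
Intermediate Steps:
p(O, H) = -610 + H**2 (p(O, H) = H**2 - 610 = -610 + H**2)
p(-605, -166) - 1*(-317503) = (-610 + (-166)**2) - 1*(-317503) = (-610 + 27556) + 317503 = 26946 + 317503 = 344449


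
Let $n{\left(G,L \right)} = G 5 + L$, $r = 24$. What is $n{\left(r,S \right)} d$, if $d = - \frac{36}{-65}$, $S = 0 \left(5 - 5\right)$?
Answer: $\frac{864}{13} \approx 66.462$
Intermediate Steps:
$S = 0$ ($S = 0 \cdot 0 = 0$)
$n{\left(G,L \right)} = L + 5 G$ ($n{\left(G,L \right)} = 5 G + L = L + 5 G$)
$d = \frac{36}{65}$ ($d = \left(-36\right) \left(- \frac{1}{65}\right) = \frac{36}{65} \approx 0.55385$)
$n{\left(r,S \right)} d = \left(0 + 5 \cdot 24\right) \frac{36}{65} = \left(0 + 120\right) \frac{36}{65} = 120 \cdot \frac{36}{65} = \frac{864}{13}$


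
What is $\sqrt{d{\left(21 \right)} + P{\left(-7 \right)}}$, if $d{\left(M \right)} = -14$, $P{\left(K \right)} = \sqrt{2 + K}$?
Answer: $\sqrt{-14 + i \sqrt{5}} \approx 0.29786 + 3.7535 i$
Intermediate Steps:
$\sqrt{d{\left(21 \right)} + P{\left(-7 \right)}} = \sqrt{-14 + \sqrt{2 - 7}} = \sqrt{-14 + \sqrt{-5}} = \sqrt{-14 + i \sqrt{5}}$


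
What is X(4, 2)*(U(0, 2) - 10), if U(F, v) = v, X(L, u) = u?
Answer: -16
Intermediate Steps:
X(4, 2)*(U(0, 2) - 10) = 2*(2 - 10) = 2*(-8) = -16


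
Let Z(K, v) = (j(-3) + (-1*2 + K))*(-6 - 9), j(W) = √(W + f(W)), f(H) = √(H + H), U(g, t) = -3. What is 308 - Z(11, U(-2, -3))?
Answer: 443 + 15*√(-3 + I*√6) ≈ 452.91 + 27.807*I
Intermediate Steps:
f(H) = √2*√H (f(H) = √(2*H) = √2*√H)
j(W) = √(W + √2*√W)
Z(K, v) = 30 - 15*K - 15*√(-3 + I*√6) (Z(K, v) = (√(-3 + √2*√(-3)) + (-1*2 + K))*(-6 - 9) = (√(-3 + √2*(I*√3)) + (-2 + K))*(-15) = (√(-3 + I*√6) + (-2 + K))*(-15) = (-2 + K + √(-3 + I*√6))*(-15) = 30 - 15*K - 15*√(-3 + I*√6))
308 - Z(11, U(-2, -3)) = 308 - (30 - 15*11 - 15*√(-3 + I*√6)) = 308 - (30 - 165 - 15*√(-3 + I*√6)) = 308 - (-135 - 15*√(-3 + I*√6)) = 308 + (135 + 15*√(-3 + I*√6)) = 443 + 15*√(-3 + I*√6)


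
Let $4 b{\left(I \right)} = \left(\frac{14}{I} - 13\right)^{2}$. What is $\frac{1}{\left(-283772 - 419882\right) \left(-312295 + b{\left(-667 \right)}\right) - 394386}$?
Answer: $\frac{889778}{195499714150813157} \approx 4.5513 \cdot 10^{-12}$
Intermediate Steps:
$b{\left(I \right)} = \frac{\left(-13 + \frac{14}{I}\right)^{2}}{4}$ ($b{\left(I \right)} = \frac{\left(\frac{14}{I} - 13\right)^{2}}{4} = \frac{\left(-13 + \frac{14}{I}\right)^{2}}{4}$)
$\frac{1}{\left(-283772 - 419882\right) \left(-312295 + b{\left(-667 \right)}\right) - 394386} = \frac{1}{\left(-283772 - 419882\right) \left(-312295 + \frac{\left(-14 + 13 \left(-667\right)\right)^{2}}{4 \cdot 444889}\right) - 394386} = \frac{1}{- 703654 \left(-312295 + \frac{1}{4} \cdot \frac{1}{444889} \left(-14 - 8671\right)^{2}\right) - 394386} = \frac{1}{- 703654 \left(-312295 + \frac{1}{4} \cdot \frac{1}{444889} \left(-8685\right)^{2}\right) - 394386} = \frac{1}{- 703654 \left(-312295 + \frac{1}{4} \cdot \frac{1}{444889} \cdot 75429225\right) - 394386} = \frac{1}{- 703654 \left(-312295 + \frac{75429225}{1779556}\right) - 394386} = \frac{1}{\left(-703654\right) \left(- \frac{555671011795}{1779556}\right) - 394386} = \frac{1}{\frac{195500065066799465}{889778} - 394386} = \frac{1}{\frac{195499714150813157}{889778}} = \frac{889778}{195499714150813157}$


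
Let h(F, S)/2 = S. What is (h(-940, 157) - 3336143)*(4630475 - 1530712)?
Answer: -10340279308527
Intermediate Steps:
h(F, S) = 2*S
(h(-940, 157) - 3336143)*(4630475 - 1530712) = (2*157 - 3336143)*(4630475 - 1530712) = (314 - 3336143)*3099763 = -3335829*3099763 = -10340279308527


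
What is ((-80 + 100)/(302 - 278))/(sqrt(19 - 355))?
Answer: -5*I*sqrt(21)/504 ≈ -0.045462*I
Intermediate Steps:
((-80 + 100)/(302 - 278))/(sqrt(19 - 355)) = (20/24)/(sqrt(-336)) = (20*(1/24))/((4*I*sqrt(21))) = 5*(-I*sqrt(21)/84)/6 = -5*I*sqrt(21)/504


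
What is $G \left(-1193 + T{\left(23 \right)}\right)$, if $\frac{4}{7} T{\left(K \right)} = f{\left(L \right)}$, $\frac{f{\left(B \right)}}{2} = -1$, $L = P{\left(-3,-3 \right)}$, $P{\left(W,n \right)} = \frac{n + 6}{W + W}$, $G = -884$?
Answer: $1057706$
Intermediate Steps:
$P{\left(W,n \right)} = \frac{6 + n}{2 W}$
$L = - \frac{1}{2}$ ($L = \frac{6 - 3}{2 \left(-3\right)} = \frac{1}{2} \left(- \frac{1}{3}\right) 3 = - \frac{1}{2} \approx -0.5$)
$f{\left(B \right)} = -2$ ($f{\left(B \right)} = 2 \left(-1\right) = -2$)
$T{\left(K \right)} = - \frac{7}{2}$ ($T{\left(K \right)} = \frac{7}{4} \left(-2\right) = - \frac{7}{2}$)
$G \left(-1193 + T{\left(23 \right)}\right) = - 884 \left(-1193 - \frac{7}{2}\right) = \left(-884\right) \left(- \frac{2393}{2}\right) = 1057706$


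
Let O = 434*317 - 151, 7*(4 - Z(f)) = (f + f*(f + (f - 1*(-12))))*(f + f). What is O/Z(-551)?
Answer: 961989/661243006 ≈ 0.0014548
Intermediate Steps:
Z(f) = 4 - 2*f*(f + f*(12 + 2*f))/7 (Z(f) = 4 - (f + f*(f + (f - 1*(-12))))*(f + f)/7 = 4 - (f + f*(f + (f + 12)))*2*f/7 = 4 - (f + f*(f + (12 + f)))*2*f/7 = 4 - (f + f*(12 + 2*f))*2*f/7 = 4 - 2*f*(f + f*(12 + 2*f))/7)
O = 137427 (O = 137578 - 151 = 137427)
O/Z(-551) = 137427/(4 - 26/7*(-551)² - 4/7*(-551)³) = 137427/(4 - 26/7*303601 - 4/7*(-167284151)) = 137427/(4 - 7893626/7 + 669136604/7) = 137427/(661243006/7) = 137427*(7/661243006) = 961989/661243006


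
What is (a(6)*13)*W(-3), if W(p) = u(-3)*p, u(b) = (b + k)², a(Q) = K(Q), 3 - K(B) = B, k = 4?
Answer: 117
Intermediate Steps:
K(B) = 3 - B
a(Q) = 3 - Q
u(b) = (4 + b)² (u(b) = (b + 4)² = (4 + b)²)
W(p) = p (W(p) = (4 - 3)²*p = 1²*p = 1*p = p)
(a(6)*13)*W(-3) = ((3 - 1*6)*13)*(-3) = ((3 - 6)*13)*(-3) = -3*13*(-3) = -39*(-3) = 117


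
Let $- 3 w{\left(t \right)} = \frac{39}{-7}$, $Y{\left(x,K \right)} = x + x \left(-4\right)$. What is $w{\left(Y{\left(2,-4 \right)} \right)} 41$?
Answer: $\frac{533}{7} \approx 76.143$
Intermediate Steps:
$Y{\left(x,K \right)} = - 3 x$ ($Y{\left(x,K \right)} = x - 4 x = - 3 x$)
$w{\left(t \right)} = \frac{13}{7}$ ($w{\left(t \right)} = - \frac{39 \frac{1}{-7}}{3} = - \frac{39 \left(- \frac{1}{7}\right)}{3} = \left(- \frac{1}{3}\right) \left(- \frac{39}{7}\right) = \frac{13}{7}$)
$w{\left(Y{\left(2,-4 \right)} \right)} 41 = \frac{13}{7} \cdot 41 = \frac{533}{7}$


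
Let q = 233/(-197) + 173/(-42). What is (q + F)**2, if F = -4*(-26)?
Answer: 666882923641/68459076 ≈ 9741.3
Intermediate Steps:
F = 104
q = -43867/8274 (q = 233*(-1/197) + 173*(-1/42) = -233/197 - 173/42 = -43867/8274 ≈ -5.3018)
(q + F)**2 = (-43867/8274 + 104)**2 = (816629/8274)**2 = 666882923641/68459076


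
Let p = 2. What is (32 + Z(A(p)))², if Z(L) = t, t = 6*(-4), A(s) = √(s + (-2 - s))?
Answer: 64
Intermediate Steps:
A(s) = I*√2 (A(s) = √(-2) = I*√2)
t = -24
Z(L) = -24
(32 + Z(A(p)))² = (32 - 24)² = 8² = 64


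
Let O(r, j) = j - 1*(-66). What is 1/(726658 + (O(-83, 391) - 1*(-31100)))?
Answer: 1/758215 ≈ 1.3189e-6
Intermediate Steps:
O(r, j) = 66 + j (O(r, j) = j + 66 = 66 + j)
1/(726658 + (O(-83, 391) - 1*(-31100))) = 1/(726658 + ((66 + 391) - 1*(-31100))) = 1/(726658 + (457 + 31100)) = 1/(726658 + 31557) = 1/758215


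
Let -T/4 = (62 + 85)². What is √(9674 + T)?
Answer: I*√76762 ≈ 277.06*I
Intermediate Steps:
T = -86436 (T = -4*(62 + 85)² = -4*147² = -4*21609 = -86436)
√(9674 + T) = √(9674 - 86436) = √(-76762) = I*√76762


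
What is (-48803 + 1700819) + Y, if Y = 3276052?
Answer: 4928068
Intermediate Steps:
(-48803 + 1700819) + Y = (-48803 + 1700819) + 3276052 = 1652016 + 3276052 = 4928068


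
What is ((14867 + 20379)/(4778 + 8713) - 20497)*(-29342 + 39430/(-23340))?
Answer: 18936279400880551/31487994 ≈ 6.0138e+8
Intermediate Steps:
((14867 + 20379)/(4778 + 8713) - 20497)*(-29342 + 39430/(-23340)) = (35246/13491 - 20497)*(-29342 + 39430*(-1/23340)) = (35246*(1/13491) - 20497)*(-29342 - 3943/2334) = (35246/13491 - 20497)*(-68488171/2334) = -276489781/13491*(-68488171/2334) = 18936279400880551/31487994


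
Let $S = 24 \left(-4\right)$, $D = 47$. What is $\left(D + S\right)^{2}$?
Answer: $2401$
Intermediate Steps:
$S = -96$
$\left(D + S\right)^{2} = \left(47 - 96\right)^{2} = \left(-49\right)^{2} = 2401$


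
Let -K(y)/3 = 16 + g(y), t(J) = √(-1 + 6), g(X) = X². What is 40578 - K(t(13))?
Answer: 40641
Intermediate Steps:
t(J) = √5
K(y) = -48 - 3*y² (K(y) = -3*(16 + y²) = -48 - 3*y²)
40578 - K(t(13)) = 40578 - (-48 - 3*(√5)²) = 40578 - (-48 - 3*5) = 40578 - (-48 - 15) = 40578 - 1*(-63) = 40578 + 63 = 40641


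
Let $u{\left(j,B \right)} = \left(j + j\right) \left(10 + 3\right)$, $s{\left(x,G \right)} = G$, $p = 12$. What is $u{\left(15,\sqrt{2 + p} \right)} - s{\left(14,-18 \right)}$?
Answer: $408$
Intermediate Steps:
$u{\left(j,B \right)} = 26 j$ ($u{\left(j,B \right)} = 2 j 13 = 26 j$)
$u{\left(15,\sqrt{2 + p} \right)} - s{\left(14,-18 \right)} = 26 \cdot 15 - -18 = 390 + 18 = 408$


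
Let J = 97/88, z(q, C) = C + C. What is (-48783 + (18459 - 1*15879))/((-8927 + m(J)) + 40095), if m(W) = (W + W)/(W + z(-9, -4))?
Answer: -28045221/18918782 ≈ -1.4824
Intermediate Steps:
z(q, C) = 2*C
J = 97/88 (J = 97*(1/88) = 97/88 ≈ 1.1023)
m(W) = 2*W/(-8 + W) (m(W) = (W + W)/(W + 2*(-4)) = (2*W)/(W - 8) = (2*W)/(-8 + W) = 2*W/(-8 + W))
(-48783 + (18459 - 1*15879))/((-8927 + m(J)) + 40095) = (-48783 + (18459 - 1*15879))/((-8927 + 2*(97/88)/(-8 + 97/88)) + 40095) = (-48783 + (18459 - 15879))/((-8927 + 2*(97/88)/(-607/88)) + 40095) = (-48783 + 2580)/((-8927 + 2*(97/88)*(-88/607)) + 40095) = -46203/((-8927 - 194/607) + 40095) = -46203/(-5418883/607 + 40095) = -46203/18918782/607 = -46203*607/18918782 = -28045221/18918782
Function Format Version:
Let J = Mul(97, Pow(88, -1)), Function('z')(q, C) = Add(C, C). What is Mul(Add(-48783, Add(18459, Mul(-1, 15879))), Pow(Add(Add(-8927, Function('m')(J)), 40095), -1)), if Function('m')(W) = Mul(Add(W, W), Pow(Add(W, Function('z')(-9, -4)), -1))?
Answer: Rational(-28045221, 18918782) ≈ -1.4824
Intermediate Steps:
Function('z')(q, C) = Mul(2, C)
J = Rational(97, 88) (J = Mul(97, Rational(1, 88)) = Rational(97, 88) ≈ 1.1023)
Function('m')(W) = Mul(2, W, Pow(Add(-8, W), -1)) (Function('m')(W) = Mul(Add(W, W), Pow(Add(W, Mul(2, -4)), -1)) = Mul(Mul(2, W), Pow(Add(W, -8), -1)) = Mul(Mul(2, W), Pow(Add(-8, W), -1)) = Mul(2, W, Pow(Add(-8, W), -1)))
Mul(Add(-48783, Add(18459, Mul(-1, 15879))), Pow(Add(Add(-8927, Function('m')(J)), 40095), -1)) = Mul(Add(-48783, Add(18459, Mul(-1, 15879))), Pow(Add(Add(-8927, Mul(2, Rational(97, 88), Pow(Add(-8, Rational(97, 88)), -1))), 40095), -1)) = Mul(Add(-48783, Add(18459, -15879)), Pow(Add(Add(-8927, Mul(2, Rational(97, 88), Pow(Rational(-607, 88), -1))), 40095), -1)) = Mul(Add(-48783, 2580), Pow(Add(Add(-8927, Mul(2, Rational(97, 88), Rational(-88, 607))), 40095), -1)) = Mul(-46203, Pow(Add(Add(-8927, Rational(-194, 607)), 40095), -1)) = Mul(-46203, Pow(Add(Rational(-5418883, 607), 40095), -1)) = Mul(-46203, Pow(Rational(18918782, 607), -1)) = Mul(-46203, Rational(607, 18918782)) = Rational(-28045221, 18918782)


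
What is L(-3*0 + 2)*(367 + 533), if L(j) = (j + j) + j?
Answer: 5400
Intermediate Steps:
L(j) = 3*j (L(j) = 2*j + j = 3*j)
L(-3*0 + 2)*(367 + 533) = (3*(-3*0 + 2))*(367 + 533) = (3*(0 + 2))*900 = (3*2)*900 = 6*900 = 5400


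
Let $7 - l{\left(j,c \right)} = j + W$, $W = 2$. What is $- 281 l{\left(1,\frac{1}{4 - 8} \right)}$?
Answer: $-1124$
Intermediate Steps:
$l{\left(j,c \right)} = 5 - j$ ($l{\left(j,c \right)} = 7 - \left(j + 2\right) = 7 - \left(2 + j\right) = 5 - j$)
$- 281 l{\left(1,\frac{1}{4 - 8} \right)} = - 281 \left(5 - 1\right) = \left(-281\right) 4 = -1124$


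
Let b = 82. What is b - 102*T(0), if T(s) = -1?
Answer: 184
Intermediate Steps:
b - 102*T(0) = 82 - 102*(-1) = 82 + 102 = 184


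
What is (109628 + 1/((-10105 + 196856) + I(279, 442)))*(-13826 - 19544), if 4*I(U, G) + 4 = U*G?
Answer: -22421637101380/6129 ≈ -3.6583e+9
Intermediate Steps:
I(U, G) = -1 + G*U/4 (I(U, G) = -1 + (U*G)/4 = -1 + (G*U)/4 = -1 + G*U/4)
(109628 + 1/((-10105 + 196856) + I(279, 442)))*(-13826 - 19544) = (109628 + 1/((-10105 + 196856) + (-1 + (¼)*442*279)))*(-13826 - 19544) = (109628 + 1/(186751 + (-1 + 61659/2)))*(-33370) = (109628 + 1/(186751 + 61657/2))*(-33370) = (109628 + 1/(435159/2))*(-33370) = (109628 + 2/435159)*(-33370) = (47705610854/435159)*(-33370) = -22421637101380/6129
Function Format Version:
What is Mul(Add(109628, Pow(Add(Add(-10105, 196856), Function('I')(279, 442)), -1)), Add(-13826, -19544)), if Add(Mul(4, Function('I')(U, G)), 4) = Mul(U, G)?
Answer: Rational(-22421637101380, 6129) ≈ -3.6583e+9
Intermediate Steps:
Function('I')(U, G) = Add(-1, Mul(Rational(1, 4), G, U)) (Function('I')(U, G) = Add(-1, Mul(Rational(1, 4), Mul(U, G))) = Add(-1, Mul(Rational(1, 4), Mul(G, U))) = Add(-1, Mul(Rational(1, 4), G, U)))
Mul(Add(109628, Pow(Add(Add(-10105, 196856), Function('I')(279, 442)), -1)), Add(-13826, -19544)) = Mul(Add(109628, Pow(Add(Add(-10105, 196856), Add(-1, Mul(Rational(1, 4), 442, 279))), -1)), Add(-13826, -19544)) = Mul(Add(109628, Pow(Add(186751, Add(-1, Rational(61659, 2))), -1)), -33370) = Mul(Add(109628, Pow(Add(186751, Rational(61657, 2)), -1)), -33370) = Mul(Add(109628, Pow(Rational(435159, 2), -1)), -33370) = Mul(Add(109628, Rational(2, 435159)), -33370) = Mul(Rational(47705610854, 435159), -33370) = Rational(-22421637101380, 6129)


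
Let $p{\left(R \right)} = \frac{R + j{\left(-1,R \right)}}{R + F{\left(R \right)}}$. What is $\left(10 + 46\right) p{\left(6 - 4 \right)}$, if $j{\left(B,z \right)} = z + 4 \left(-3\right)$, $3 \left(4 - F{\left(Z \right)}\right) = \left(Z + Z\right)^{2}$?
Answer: $-672$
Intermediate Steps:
$F{\left(Z \right)} = 4 - \frac{4 Z^{2}}{3}$ ($F{\left(Z \right)} = 4 - \frac{\left(Z + Z\right)^{2}}{3} = 4 - \frac{\left(2 Z\right)^{2}}{3} = 4 - \frac{4 Z^{2}}{3}$)
$j{\left(B,z \right)} = -12 + z$ ($j{\left(B,z \right)} = z - 12 = -12 + z$)
$p{\left(R \right)} = \frac{-12 + 2 R}{4 + R - \frac{4 R^{2}}{3}}$ ($p{\left(R \right)} = \frac{R + \left(-12 + R\right)}{R - \left(-4 + \frac{4 R^{2}}{3}\right)} = \frac{-12 + 2 R}{4 + R - \frac{4 R^{2}}{3}}$)
$\left(10 + 46\right) p{\left(6 - 4 \right)} = \left(10 + 46\right) \frac{6 \left(-6 + \left(6 - 4\right)\right)}{12 - 4 \left(6 - 4\right)^{2} + 3 \left(6 - 4\right)} = 56 \frac{6 \left(-6 + 2\right)}{12 - 4 \cdot 2^{2} + 3 \cdot 2} = 56 \cdot 6 \frac{1}{12 - 16 + 6} \left(-4\right) = 56 \cdot 6 \cdot \frac{1}{2} \left(-4\right) = 56 \left(-12\right) = -672$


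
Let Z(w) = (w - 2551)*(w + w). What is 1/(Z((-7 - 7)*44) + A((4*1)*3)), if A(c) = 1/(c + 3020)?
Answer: 3032/11830087809 ≈ 2.5630e-7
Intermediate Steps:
Z(w) = 2*w*(-2551 + w) (Z(w) = (-2551 + w)*(2*w) = 2*w*(-2551 + w))
A(c) = 1/(3020 + c)
1/(Z((-7 - 7)*44) + A((4*1)*3)) = 1/(2*((-7 - 7)*44)*(-2551 + (-7 - 7)*44) + 1/(3020 + (4*1)*3)) = 1/(2*(-14*44)*(-2551 - 14*44) + 1/(3020 + 4*3)) = 1/(2*(-616)*(-2551 - 616) + 1/(3020 + 12)) = 1/(2*(-616)*(-3167) + 1/3032) = 1/(3901744 + 1/3032) = 1/(11830087809/3032) = 3032/11830087809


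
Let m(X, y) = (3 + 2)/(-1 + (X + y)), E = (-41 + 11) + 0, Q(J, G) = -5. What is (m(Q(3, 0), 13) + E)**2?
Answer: 42025/49 ≈ 857.65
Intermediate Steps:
E = -30 (E = -30 + 0 = -30)
m(X, y) = 5/(-1 + X + y)
(m(Q(3, 0), 13) + E)**2 = (5/(-1 - 5 + 13) - 30)**2 = (5/7 - 30)**2 = (-205/7)**2 = 42025/49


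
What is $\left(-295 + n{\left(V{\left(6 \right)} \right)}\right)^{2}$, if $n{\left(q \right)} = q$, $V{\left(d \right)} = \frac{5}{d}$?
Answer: $\frac{3115225}{36} \approx 86534.0$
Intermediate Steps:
$\left(-295 + n{\left(V{\left(6 \right)} \right)}\right)^{2} = \left(-295 + \frac{5}{6}\right)^{2} = \left(- \frac{1765}{6}\right)^{2} = \frac{3115225}{36}$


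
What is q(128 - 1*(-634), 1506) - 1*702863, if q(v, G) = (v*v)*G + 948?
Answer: 873747949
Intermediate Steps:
q(v, G) = 948 + G*v² (q(v, G) = v²*G + 948 = G*v² + 948 = 948 + G*v²)
q(128 - 1*(-634), 1506) - 1*702863 = (948 + 1506*(128 - 1*(-634))²) - 1*702863 = (948 + 1506*(128 + 634)²) - 702863 = (948 + 1506*762²) - 702863 = (948 + 1506*580644) - 702863 = (948 + 874449864) - 702863 = 874450812 - 702863 = 873747949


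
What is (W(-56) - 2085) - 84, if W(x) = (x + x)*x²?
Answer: -353401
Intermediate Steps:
W(x) = 2*x³ (W(x) = (2*x)*x² = 2*x³)
(W(-56) - 2085) - 84 = (2*(-56)³ - 2085) - 84 = (2*(-175616) - 2085) - 84 = (-351232 - 2085) - 84 = -353317 - 84 = -353401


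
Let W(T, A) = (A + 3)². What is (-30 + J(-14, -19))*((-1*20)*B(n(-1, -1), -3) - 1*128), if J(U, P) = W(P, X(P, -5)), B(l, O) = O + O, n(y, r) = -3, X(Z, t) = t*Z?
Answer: -76592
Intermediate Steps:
X(Z, t) = Z*t
W(T, A) = (3 + A)²
B(l, O) = 2*O
J(U, P) = (3 - 5*P)² (J(U, P) = (3 + P*(-5))² = (3 - 5*P)²)
(-30 + J(-14, -19))*((-1*20)*B(n(-1, -1), -3) - 1*128) = (-30 + (3 - 5*(-19))²)*((-1*20)*(2*(-3)) - 1*128) = (-30 + (3 + 95)²)*(-20*(-6) - 128) = (-30 + 98²)*(120 - 128) = (-30 + 9604)*(-8) = 9574*(-8) = -76592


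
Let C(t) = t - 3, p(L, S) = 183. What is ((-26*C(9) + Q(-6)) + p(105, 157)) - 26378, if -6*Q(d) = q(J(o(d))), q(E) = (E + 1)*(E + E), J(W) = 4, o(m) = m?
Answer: -79073/3 ≈ -26358.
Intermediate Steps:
q(E) = 2*E*(1 + E) (q(E) = (1 + E)*(2*E) = 2*E*(1 + E))
Q(d) = -20/3 (Q(d) = -4*(1 + 4)/3 = -4*5/3 = -⅙*40 = -20/3)
C(t) = -3 + t
((-26*C(9) + Q(-6)) + p(105, 157)) - 26378 = ((-26*(-3 + 9) - 20/3) + 183) - 26378 = ((-26*6 - 20/3) + 183) - 26378 = ((-156 - 20/3) + 183) - 26378 = (-488/3 + 183) - 26378 = 61/3 - 26378 = -79073/3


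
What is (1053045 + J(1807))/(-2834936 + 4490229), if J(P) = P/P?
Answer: 1053046/1655293 ≈ 0.63617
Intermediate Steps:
J(P) = 1
(1053045 + J(1807))/(-2834936 + 4490229) = (1053045 + 1)/(-2834936 + 4490229) = 1053046/1655293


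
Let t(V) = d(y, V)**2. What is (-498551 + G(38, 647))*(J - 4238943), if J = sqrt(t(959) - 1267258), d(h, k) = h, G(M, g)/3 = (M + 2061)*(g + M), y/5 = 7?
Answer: -16171118217042 + 3814894*I*sqrt(1266033) ≈ -1.6171e+13 + 4.2924e+9*I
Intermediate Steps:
y = 35 (y = 5*7 = 35)
G(M, g) = 3*(2061 + M)*(M + g) (G(M, g) = 3*((M + 2061)*(g + M)) = 3*((2061 + M)*(M + g)) = 3*(2061 + M)*(M + g))
t(V) = 1225 (t(V) = 35**2 = 1225)
J = I*sqrt(1266033) (J = sqrt(1225 - 1267258) = sqrt(-1266033) = I*sqrt(1266033) ≈ 1125.2*I)
(-498551 + G(38, 647))*(J - 4238943) = (-498551 + (3*38**2 + 6183*38 + 6183*647 + 3*38*647))*(I*sqrt(1266033) - 4238943) = (-498551 + (3*1444 + 234954 + 4000401 + 73758))*(-4238943 + I*sqrt(1266033)) = (-498551 + (4332 + 234954 + 4000401 + 73758))*(-4238943 + I*sqrt(1266033)) = (-498551 + 4313445)*(-4238943 + I*sqrt(1266033)) = 3814894*(-4238943 + I*sqrt(1266033)) = -16171118217042 + 3814894*I*sqrt(1266033)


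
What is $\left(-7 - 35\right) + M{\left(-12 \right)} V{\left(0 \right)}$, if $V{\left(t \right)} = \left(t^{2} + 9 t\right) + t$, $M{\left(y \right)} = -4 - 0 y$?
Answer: $-42$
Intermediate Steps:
$M{\left(y \right)} = -4$ ($M{\left(y \right)} = -4 - 0 = -4 + 0 = -4$)
$V{\left(t \right)} = t^{2} + 10 t$
$\left(-7 - 35\right) + M{\left(-12 \right)} V{\left(0 \right)} = \left(-7 - 35\right) - 4 \cdot 0 \left(10 + 0\right) = \left(-7 - 35\right) - 4 \cdot 0 \cdot 10 = -42 - 0 = -42 + 0 = -42$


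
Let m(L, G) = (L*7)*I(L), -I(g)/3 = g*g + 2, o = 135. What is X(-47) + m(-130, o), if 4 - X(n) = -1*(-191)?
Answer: 46142273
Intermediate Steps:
I(g) = -6 - 3*g² (I(g) = -3*(g*g + 2) = -3*(g² + 2) = -3*(2 + g²) = -6 - 3*g²)
X(n) = -187 (X(n) = 4 - (-1)*(-191) = 4 - 1*191 = 4 - 191 = -187)
m(L, G) = 7*L*(-6 - 3*L²) (m(L, G) = (L*7)*(-6 - 3*L²) = (7*L)*(-6 - 3*L²) = 7*L*(-6 - 3*L²))
X(-47) + m(-130, o) = -187 - 21*(-130)*(2 + (-130)²) = -187 - 21*(-130)*(2 + 16900) = -187 - 21*(-130)*16902 = -187 + 46142460 = 46142273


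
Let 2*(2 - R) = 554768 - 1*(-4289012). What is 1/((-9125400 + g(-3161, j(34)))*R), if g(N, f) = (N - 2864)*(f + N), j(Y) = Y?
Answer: -1/23528096995200 ≈ -4.2502e-14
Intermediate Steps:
R = -2421888 (R = 2 - (554768 - 1*(-4289012))/2 = 2 - (554768 + 4289012)/2 = 2 - 1/2*4843780 = 2 - 2421890 = -2421888)
g(N, f) = (-2864 + N)*(N + f)
1/((-9125400 + g(-3161, j(34)))*R) = 1/(-9125400 + ((-3161)**2 - 2864*(-3161) - 2864*34 - 3161*34)*(-2421888)) = -1/2421888/(-9125400 + (9991921 + 9053104 - 97376 - 107474)) = -1/2421888/(-9125400 + 18840175) = -1/2421888/9714775 = (1/9714775)*(-1/2421888) = -1/23528096995200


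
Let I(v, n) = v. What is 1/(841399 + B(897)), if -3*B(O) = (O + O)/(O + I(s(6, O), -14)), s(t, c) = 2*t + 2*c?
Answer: 2703/2274300899 ≈ 1.1885e-6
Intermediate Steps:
s(t, c) = 2*c + 2*t
B(O) = -2*O/(3*(12 + 3*O)) (B(O) = -(O + O)/(3*(O + (2*O + 2*6))) = -2*O/(3*(O + (2*O + 12))) = -2*O/(3*(O + (12 + 2*O))) = -2*O/(3*(12 + 3*O)))
1/(841399 + B(897)) = 1/(841399 - 2*897/(36 + 9*897)) = 1/(841399 - 2*897/(36 + 8073)) = 1/(841399 - 2*897/8109) = 1/(841399 - 2*897*1/8109) = 1/(841399 - 598/2703) = 1/(2274300899/2703) = 2703/2274300899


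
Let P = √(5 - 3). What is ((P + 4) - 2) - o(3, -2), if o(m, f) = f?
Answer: 4 + √2 ≈ 5.4142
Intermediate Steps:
P = √2 ≈ 1.4142
((P + 4) - 2) - o(3, -2) = ((√2 + 4) - 2) - 1*(-2) = ((4 + √2) - 2) + 2 = (2 + √2) + 2 = 4 + √2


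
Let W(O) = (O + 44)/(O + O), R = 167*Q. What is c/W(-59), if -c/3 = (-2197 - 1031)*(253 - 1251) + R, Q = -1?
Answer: -380122486/5 ≈ -7.6024e+7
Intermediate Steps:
R = -167 (R = 167*(-1) = -167)
W(O) = (44 + O)/(2*O) (W(O) = (44 + O)/((2*O)) = (44 + O)*(1/(2*O)) = (44 + O)/(2*O))
c = -9664131 (c = -3*((-2197 - 1031)*(253 - 1251) - 167) = -3*(-3228*(-998) - 167) = -3*(3221544 - 167) = -3*3221377 = -9664131)
c/W(-59) = -9664131*(-118/(44 - 59)) = -9664131/((½)*(-1/59)*(-15)) = -9664131/15/118 = -9664131*118/15 = -380122486/5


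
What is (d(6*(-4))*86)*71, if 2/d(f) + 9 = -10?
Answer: -12212/19 ≈ -642.74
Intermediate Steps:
d(f) = -2/19 (d(f) = 2/(-9 - 10) = 2/(-19) = 2*(-1/19) = -2/19)
(d(6*(-4))*86)*71 = -2/19*86*71 = -172/19*71 = -12212/19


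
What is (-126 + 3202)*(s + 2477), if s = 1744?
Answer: 12983796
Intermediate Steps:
(-126 + 3202)*(s + 2477) = (-126 + 3202)*(1744 + 2477) = 3076*4221 = 12983796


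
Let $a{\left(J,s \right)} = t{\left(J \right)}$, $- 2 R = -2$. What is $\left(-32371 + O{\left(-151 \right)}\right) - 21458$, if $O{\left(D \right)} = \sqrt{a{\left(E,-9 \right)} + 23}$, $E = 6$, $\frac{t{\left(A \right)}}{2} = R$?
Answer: $-53824$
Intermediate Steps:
$R = 1$ ($R = \left(- \frac{1}{2}\right) \left(-2\right) = 1$)
$t{\left(A \right)} = 2$ ($t{\left(A \right)} = 2 \cdot 1 = 2$)
$a{\left(J,s \right)} = 2$
$O{\left(D \right)} = 5$ ($O{\left(D \right)} = \sqrt{2 + 23} = \sqrt{25} = 5$)
$\left(-32371 + O{\left(-151 \right)}\right) - 21458 = \left(-32371 + 5\right) - 21458 = -32366 - 21458 = -53824$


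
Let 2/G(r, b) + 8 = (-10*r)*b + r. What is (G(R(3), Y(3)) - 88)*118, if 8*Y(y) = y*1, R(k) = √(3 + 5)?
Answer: -76464/7 + 2596*√2/7 ≈ -10399.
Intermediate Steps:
R(k) = 2*√2 (R(k) = √8 = 2*√2)
Y(y) = y/8 (Y(y) = (y*1)/8 = y/8)
G(r, b) = 2/(-8 + r - 10*b*r) (G(r, b) = 2/(-8 + ((-10*r)*b + r)) = 2/(-8 + (-10*b*r + r)) = 2/(-8 + (r - 10*b*r)) = 2/(-8 + r - 10*b*r))
(G(R(3), Y(3)) - 88)*118 = (-2/(8 - 2*√2 + 10*((⅛)*3)*(2*√2)) - 88)*118 = (-2/(8 - 2*√2 + 10*(3/8)*(2*√2)) - 88)*118 = (-2/(8 - 2*√2 + 15*√2/2) - 88)*118 = (-2/(8 + 11*√2/2) - 88)*118 = (-88 - 2/(8 + 11*√2/2))*118 = -10384 - 236/(8 + 11*√2/2)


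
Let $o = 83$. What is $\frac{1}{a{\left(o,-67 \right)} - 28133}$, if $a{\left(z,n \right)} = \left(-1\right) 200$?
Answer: $- \frac{1}{28333} \approx -3.5295 \cdot 10^{-5}$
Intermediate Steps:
$a{\left(z,n \right)} = -200$
$\frac{1}{a{\left(o,-67 \right)} - 28133} = \frac{1}{-200 - 28133} = \frac{1}{-28333} = - \frac{1}{28333}$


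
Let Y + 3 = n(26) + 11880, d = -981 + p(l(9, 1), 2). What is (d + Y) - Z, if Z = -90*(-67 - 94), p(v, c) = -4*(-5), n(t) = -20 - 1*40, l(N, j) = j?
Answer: -3634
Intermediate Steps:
n(t) = -60 (n(t) = -20 - 40 = -60)
p(v, c) = 20
d = -961 (d = -981 + 20 = -961)
Z = 14490 (Z = -90*(-161) = 14490)
Y = 11817 (Y = -3 + (-60 + 11880) = -3 + 11820 = 11817)
(d + Y) - Z = (-961 + 11817) - 1*14490 = 10856 - 14490 = -3634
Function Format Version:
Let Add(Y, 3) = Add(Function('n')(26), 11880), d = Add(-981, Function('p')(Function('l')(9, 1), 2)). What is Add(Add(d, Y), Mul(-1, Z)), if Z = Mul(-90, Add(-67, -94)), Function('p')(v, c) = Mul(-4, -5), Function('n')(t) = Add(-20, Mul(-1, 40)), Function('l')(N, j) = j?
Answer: -3634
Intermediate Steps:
Function('n')(t) = -60 (Function('n')(t) = Add(-20, -40) = -60)
Function('p')(v, c) = 20
d = -961 (d = Add(-981, 20) = -961)
Z = 14490 (Z = Mul(-90, -161) = 14490)
Y = 11817 (Y = Add(-3, Add(-60, 11880)) = Add(-3, 11820) = 11817)
Add(Add(d, Y), Mul(-1, Z)) = Add(Add(-961, 11817), Mul(-1, 14490)) = Add(10856, -14490) = -3634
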